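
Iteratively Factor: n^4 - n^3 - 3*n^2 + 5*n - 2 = (n - 1)*(n^3 - 3*n + 2) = (n - 1)*(n + 2)*(n^2 - 2*n + 1) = (n - 1)^2*(n + 2)*(n - 1)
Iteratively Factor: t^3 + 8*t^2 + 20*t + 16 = (t + 2)*(t^2 + 6*t + 8) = (t + 2)^2*(t + 4)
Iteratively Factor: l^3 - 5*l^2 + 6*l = (l - 2)*(l^2 - 3*l) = l*(l - 2)*(l - 3)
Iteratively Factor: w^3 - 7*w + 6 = (w + 3)*(w^2 - 3*w + 2) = (w - 1)*(w + 3)*(w - 2)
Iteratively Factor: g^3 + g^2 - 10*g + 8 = (g - 2)*(g^2 + 3*g - 4) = (g - 2)*(g + 4)*(g - 1)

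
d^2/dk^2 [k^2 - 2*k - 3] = 2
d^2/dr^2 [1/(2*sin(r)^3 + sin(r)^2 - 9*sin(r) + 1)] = (-36*sin(r)^6 - 22*sin(r)^5 + 80*sin(r)^4 + 77*sin(r)^3 - 179*sin(r)^2 - 75*sin(r) + 160)/(2*sin(r)^3 + sin(r)^2 - 9*sin(r) + 1)^3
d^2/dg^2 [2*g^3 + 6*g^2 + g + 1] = 12*g + 12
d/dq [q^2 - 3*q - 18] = 2*q - 3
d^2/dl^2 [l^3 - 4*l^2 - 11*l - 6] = 6*l - 8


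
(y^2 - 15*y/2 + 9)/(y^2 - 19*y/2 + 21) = (2*y - 3)/(2*y - 7)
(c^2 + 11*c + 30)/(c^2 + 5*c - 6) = (c + 5)/(c - 1)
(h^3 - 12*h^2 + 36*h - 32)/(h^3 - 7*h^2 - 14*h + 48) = (h - 2)/(h + 3)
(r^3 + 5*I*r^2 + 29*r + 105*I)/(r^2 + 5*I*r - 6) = (r^2 + 2*I*r + 35)/(r + 2*I)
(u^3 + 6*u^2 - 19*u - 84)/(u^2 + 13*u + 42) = (u^2 - u - 12)/(u + 6)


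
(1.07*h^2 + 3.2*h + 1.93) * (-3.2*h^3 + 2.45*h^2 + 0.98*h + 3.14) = -3.424*h^5 - 7.6185*h^4 + 2.7126*h^3 + 11.2243*h^2 + 11.9394*h + 6.0602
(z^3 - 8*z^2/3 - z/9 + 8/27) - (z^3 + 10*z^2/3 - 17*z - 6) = -6*z^2 + 152*z/9 + 170/27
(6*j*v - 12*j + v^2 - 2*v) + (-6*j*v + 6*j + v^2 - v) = -6*j + 2*v^2 - 3*v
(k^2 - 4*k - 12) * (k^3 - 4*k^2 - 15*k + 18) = k^5 - 8*k^4 - 11*k^3 + 126*k^2 + 108*k - 216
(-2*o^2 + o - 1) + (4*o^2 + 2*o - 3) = 2*o^2 + 3*o - 4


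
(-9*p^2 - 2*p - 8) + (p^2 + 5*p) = -8*p^2 + 3*p - 8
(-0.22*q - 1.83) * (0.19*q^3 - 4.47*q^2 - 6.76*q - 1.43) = -0.0418*q^4 + 0.6357*q^3 + 9.6673*q^2 + 12.6854*q + 2.6169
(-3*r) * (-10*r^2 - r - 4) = 30*r^3 + 3*r^2 + 12*r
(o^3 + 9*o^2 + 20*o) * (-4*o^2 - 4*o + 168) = -4*o^5 - 40*o^4 + 52*o^3 + 1432*o^2 + 3360*o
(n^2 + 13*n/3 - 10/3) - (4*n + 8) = n^2 + n/3 - 34/3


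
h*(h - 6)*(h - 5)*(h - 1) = h^4 - 12*h^3 + 41*h^2 - 30*h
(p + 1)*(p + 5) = p^2 + 6*p + 5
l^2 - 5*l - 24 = (l - 8)*(l + 3)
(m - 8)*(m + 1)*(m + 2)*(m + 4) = m^4 - m^3 - 42*m^2 - 104*m - 64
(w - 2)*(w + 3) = w^2 + w - 6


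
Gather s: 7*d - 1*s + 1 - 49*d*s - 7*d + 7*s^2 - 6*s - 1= 7*s^2 + s*(-49*d - 7)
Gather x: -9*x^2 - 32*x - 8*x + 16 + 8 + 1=-9*x^2 - 40*x + 25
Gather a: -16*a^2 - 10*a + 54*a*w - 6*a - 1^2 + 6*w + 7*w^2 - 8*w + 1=-16*a^2 + a*(54*w - 16) + 7*w^2 - 2*w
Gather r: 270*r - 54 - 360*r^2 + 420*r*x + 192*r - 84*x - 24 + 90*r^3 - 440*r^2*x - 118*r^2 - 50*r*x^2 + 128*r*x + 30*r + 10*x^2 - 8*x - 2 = 90*r^3 + r^2*(-440*x - 478) + r*(-50*x^2 + 548*x + 492) + 10*x^2 - 92*x - 80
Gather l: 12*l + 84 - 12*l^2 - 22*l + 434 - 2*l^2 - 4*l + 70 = -14*l^2 - 14*l + 588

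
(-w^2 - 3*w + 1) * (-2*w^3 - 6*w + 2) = 2*w^5 + 6*w^4 + 4*w^3 + 16*w^2 - 12*w + 2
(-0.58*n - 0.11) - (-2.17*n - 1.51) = 1.59*n + 1.4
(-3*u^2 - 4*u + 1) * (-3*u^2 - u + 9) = 9*u^4 + 15*u^3 - 26*u^2 - 37*u + 9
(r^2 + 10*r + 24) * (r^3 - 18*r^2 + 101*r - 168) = r^5 - 8*r^4 - 55*r^3 + 410*r^2 + 744*r - 4032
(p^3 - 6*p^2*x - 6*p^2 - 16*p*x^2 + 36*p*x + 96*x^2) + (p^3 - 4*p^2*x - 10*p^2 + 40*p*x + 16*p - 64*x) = 2*p^3 - 10*p^2*x - 16*p^2 - 16*p*x^2 + 76*p*x + 16*p + 96*x^2 - 64*x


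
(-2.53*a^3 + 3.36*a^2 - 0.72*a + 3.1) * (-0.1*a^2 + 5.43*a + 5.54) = 0.253*a^5 - 14.0739*a^4 + 4.3006*a^3 + 14.3948*a^2 + 12.8442*a + 17.174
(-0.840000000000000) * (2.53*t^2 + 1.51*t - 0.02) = -2.1252*t^2 - 1.2684*t + 0.0168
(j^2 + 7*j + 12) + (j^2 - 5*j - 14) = 2*j^2 + 2*j - 2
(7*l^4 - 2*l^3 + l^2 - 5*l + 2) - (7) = 7*l^4 - 2*l^3 + l^2 - 5*l - 5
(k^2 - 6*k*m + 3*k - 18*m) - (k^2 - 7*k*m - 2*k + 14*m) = k*m + 5*k - 32*m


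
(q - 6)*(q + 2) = q^2 - 4*q - 12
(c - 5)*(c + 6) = c^2 + c - 30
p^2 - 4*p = p*(p - 4)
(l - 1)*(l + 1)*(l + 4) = l^3 + 4*l^2 - l - 4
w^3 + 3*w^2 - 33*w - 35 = (w - 5)*(w + 1)*(w + 7)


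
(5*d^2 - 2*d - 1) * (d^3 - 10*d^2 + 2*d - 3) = 5*d^5 - 52*d^4 + 29*d^3 - 9*d^2 + 4*d + 3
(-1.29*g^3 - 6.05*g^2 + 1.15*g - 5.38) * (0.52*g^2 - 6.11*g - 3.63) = -0.6708*g^5 + 4.7359*g^4 + 42.2462*g^3 + 12.1374*g^2 + 28.6973*g + 19.5294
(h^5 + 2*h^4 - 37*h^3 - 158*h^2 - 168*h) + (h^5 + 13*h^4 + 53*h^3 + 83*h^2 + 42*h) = 2*h^5 + 15*h^4 + 16*h^3 - 75*h^2 - 126*h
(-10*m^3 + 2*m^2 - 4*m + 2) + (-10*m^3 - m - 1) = -20*m^3 + 2*m^2 - 5*m + 1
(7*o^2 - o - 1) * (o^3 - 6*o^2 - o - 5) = 7*o^5 - 43*o^4 - 2*o^3 - 28*o^2 + 6*o + 5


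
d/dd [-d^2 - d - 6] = -2*d - 1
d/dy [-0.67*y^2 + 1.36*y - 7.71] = 1.36 - 1.34*y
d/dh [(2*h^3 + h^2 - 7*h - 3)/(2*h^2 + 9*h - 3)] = (4*h^4 + 36*h^3 + 5*h^2 + 6*h + 48)/(4*h^4 + 36*h^3 + 69*h^2 - 54*h + 9)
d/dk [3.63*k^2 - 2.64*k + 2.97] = 7.26*k - 2.64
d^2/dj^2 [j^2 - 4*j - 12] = 2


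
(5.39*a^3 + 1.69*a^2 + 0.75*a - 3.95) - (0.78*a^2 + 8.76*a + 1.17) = 5.39*a^3 + 0.91*a^2 - 8.01*a - 5.12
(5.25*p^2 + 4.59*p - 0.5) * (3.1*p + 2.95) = 16.275*p^3 + 29.7165*p^2 + 11.9905*p - 1.475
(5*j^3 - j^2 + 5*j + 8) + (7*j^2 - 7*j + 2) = 5*j^3 + 6*j^2 - 2*j + 10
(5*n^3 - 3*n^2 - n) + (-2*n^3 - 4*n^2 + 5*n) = 3*n^3 - 7*n^2 + 4*n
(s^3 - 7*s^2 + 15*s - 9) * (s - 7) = s^4 - 14*s^3 + 64*s^2 - 114*s + 63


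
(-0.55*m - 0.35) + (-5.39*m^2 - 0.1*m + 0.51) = -5.39*m^2 - 0.65*m + 0.16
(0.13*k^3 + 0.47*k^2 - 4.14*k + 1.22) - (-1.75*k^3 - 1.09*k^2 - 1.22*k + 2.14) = 1.88*k^3 + 1.56*k^2 - 2.92*k - 0.92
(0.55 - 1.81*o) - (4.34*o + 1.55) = -6.15*o - 1.0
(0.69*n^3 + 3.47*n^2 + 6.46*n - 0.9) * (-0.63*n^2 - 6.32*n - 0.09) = -0.4347*n^5 - 6.5469*n^4 - 26.0623*n^3 - 40.5725*n^2 + 5.1066*n + 0.081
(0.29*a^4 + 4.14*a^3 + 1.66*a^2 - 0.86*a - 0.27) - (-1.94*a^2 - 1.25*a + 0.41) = 0.29*a^4 + 4.14*a^3 + 3.6*a^2 + 0.39*a - 0.68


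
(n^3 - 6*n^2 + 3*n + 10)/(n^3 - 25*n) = (n^2 - n - 2)/(n*(n + 5))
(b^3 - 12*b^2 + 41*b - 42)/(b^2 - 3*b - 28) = (b^2 - 5*b + 6)/(b + 4)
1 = 1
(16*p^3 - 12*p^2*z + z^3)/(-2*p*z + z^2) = -8*p^2/z + 2*p + z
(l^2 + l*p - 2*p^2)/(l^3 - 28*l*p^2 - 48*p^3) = (-l + p)/(-l^2 + 2*l*p + 24*p^2)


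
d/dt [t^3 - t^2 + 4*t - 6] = 3*t^2 - 2*t + 4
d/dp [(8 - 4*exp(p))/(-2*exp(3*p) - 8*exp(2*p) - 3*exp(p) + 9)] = 4*(-(exp(p) - 2)*(6*exp(2*p) + 16*exp(p) + 3) + 2*exp(3*p) + 8*exp(2*p) + 3*exp(p) - 9)*exp(p)/(2*exp(3*p) + 8*exp(2*p) + 3*exp(p) - 9)^2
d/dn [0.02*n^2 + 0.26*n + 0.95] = 0.04*n + 0.26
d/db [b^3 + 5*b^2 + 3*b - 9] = 3*b^2 + 10*b + 3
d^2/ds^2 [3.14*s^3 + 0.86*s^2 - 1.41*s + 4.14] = 18.84*s + 1.72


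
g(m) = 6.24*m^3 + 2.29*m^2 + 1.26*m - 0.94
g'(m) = 18.72*m^2 + 4.58*m + 1.26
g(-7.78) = -2810.62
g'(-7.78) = 1098.72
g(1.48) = 26.17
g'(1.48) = 49.04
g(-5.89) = -1203.98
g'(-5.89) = 623.72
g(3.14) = 218.78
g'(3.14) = 200.21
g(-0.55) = -1.98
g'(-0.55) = 4.40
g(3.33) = 259.07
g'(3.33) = 224.10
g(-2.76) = -118.17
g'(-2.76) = 131.22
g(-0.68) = -2.70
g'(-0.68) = 6.80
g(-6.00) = -1273.90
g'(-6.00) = 647.70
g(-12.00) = -10469.02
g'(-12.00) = 2641.98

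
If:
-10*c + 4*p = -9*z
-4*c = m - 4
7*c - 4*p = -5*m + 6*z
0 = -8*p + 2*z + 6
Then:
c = 191/200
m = 9/50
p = 731/800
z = 131/200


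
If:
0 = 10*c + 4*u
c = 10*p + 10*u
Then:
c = -2*u/5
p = -26*u/25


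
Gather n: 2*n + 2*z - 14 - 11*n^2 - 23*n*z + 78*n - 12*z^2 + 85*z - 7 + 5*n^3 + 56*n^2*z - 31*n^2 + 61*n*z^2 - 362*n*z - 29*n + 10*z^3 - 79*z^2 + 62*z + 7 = 5*n^3 + n^2*(56*z - 42) + n*(61*z^2 - 385*z + 51) + 10*z^3 - 91*z^2 + 149*z - 14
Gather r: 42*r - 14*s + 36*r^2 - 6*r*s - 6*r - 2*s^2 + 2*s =36*r^2 + r*(36 - 6*s) - 2*s^2 - 12*s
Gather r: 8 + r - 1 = r + 7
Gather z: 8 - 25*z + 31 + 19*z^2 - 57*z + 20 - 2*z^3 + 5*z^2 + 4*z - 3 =-2*z^3 + 24*z^2 - 78*z + 56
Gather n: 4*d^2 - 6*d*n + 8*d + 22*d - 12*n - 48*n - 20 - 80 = 4*d^2 + 30*d + n*(-6*d - 60) - 100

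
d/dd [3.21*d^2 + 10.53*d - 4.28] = 6.42*d + 10.53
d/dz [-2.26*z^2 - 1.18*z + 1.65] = -4.52*z - 1.18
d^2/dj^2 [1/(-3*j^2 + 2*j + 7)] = 2*(-9*j^2 + 6*j + 4*(3*j - 1)^2 + 21)/(-3*j^2 + 2*j + 7)^3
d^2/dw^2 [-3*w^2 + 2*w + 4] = -6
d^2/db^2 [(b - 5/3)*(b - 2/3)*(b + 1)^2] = 12*b^2 - 2*b - 46/9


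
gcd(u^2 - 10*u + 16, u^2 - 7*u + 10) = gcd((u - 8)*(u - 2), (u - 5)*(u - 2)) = u - 2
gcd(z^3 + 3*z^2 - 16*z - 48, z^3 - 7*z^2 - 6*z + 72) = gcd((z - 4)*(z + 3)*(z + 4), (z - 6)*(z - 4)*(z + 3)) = z^2 - z - 12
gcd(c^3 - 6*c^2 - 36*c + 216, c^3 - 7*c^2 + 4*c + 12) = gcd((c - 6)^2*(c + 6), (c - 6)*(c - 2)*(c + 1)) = c - 6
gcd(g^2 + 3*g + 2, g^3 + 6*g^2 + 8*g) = g + 2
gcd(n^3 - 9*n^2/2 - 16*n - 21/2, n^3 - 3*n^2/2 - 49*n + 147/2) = n - 7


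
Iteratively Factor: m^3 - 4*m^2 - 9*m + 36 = (m - 3)*(m^2 - m - 12) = (m - 4)*(m - 3)*(m + 3)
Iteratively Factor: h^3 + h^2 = (h + 1)*(h^2) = h*(h + 1)*(h)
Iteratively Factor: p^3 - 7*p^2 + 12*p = (p)*(p^2 - 7*p + 12) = p*(p - 4)*(p - 3)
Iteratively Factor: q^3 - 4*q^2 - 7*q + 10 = (q + 2)*(q^2 - 6*q + 5) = (q - 5)*(q + 2)*(q - 1)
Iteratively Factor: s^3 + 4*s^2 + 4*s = (s + 2)*(s^2 + 2*s) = (s + 2)^2*(s)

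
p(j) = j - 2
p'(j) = 1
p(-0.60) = -2.60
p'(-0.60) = 1.00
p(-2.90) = -4.90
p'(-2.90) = 1.00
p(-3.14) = -5.14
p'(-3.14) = 1.00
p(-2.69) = -4.69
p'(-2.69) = 1.00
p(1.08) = -0.92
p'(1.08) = 1.00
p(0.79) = -1.21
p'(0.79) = 1.00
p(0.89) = -1.11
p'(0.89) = 1.00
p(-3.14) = -5.14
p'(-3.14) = 1.00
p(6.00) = 4.00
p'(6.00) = 1.00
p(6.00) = 4.00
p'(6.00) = 1.00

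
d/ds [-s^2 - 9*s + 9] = -2*s - 9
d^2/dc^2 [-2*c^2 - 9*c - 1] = -4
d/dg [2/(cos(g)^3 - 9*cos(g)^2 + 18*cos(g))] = 6*(sin(g) + 6*sin(g)/cos(g)^2 - 6*tan(g))/((cos(g) - 6)^2*(cos(g) - 3)^2)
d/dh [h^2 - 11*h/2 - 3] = 2*h - 11/2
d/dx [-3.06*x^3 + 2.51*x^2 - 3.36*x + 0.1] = -9.18*x^2 + 5.02*x - 3.36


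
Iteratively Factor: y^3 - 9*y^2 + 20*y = (y - 4)*(y^2 - 5*y) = y*(y - 4)*(y - 5)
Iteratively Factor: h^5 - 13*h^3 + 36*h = (h + 2)*(h^4 - 2*h^3 - 9*h^2 + 18*h) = (h - 3)*(h + 2)*(h^3 + h^2 - 6*h) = (h - 3)*(h + 2)*(h + 3)*(h^2 - 2*h) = (h - 3)*(h - 2)*(h + 2)*(h + 3)*(h)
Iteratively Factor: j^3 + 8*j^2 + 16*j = (j)*(j^2 + 8*j + 16) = j*(j + 4)*(j + 4)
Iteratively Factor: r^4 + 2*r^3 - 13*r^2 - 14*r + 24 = (r - 1)*(r^3 + 3*r^2 - 10*r - 24) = (r - 1)*(r + 4)*(r^2 - r - 6) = (r - 3)*(r - 1)*(r + 4)*(r + 2)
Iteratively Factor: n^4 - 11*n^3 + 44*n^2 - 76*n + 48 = (n - 4)*(n^3 - 7*n^2 + 16*n - 12) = (n - 4)*(n - 2)*(n^2 - 5*n + 6) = (n - 4)*(n - 2)^2*(n - 3)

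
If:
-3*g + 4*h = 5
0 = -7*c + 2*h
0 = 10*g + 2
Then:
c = 11/35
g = -1/5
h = 11/10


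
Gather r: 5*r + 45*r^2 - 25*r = 45*r^2 - 20*r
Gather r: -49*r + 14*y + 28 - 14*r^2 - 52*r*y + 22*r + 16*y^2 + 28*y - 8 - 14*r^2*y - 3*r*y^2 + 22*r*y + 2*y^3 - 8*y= r^2*(-14*y - 14) + r*(-3*y^2 - 30*y - 27) + 2*y^3 + 16*y^2 + 34*y + 20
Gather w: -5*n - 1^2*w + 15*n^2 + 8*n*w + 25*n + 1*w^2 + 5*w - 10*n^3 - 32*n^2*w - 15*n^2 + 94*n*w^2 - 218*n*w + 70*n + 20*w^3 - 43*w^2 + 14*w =-10*n^3 + 90*n + 20*w^3 + w^2*(94*n - 42) + w*(-32*n^2 - 210*n + 18)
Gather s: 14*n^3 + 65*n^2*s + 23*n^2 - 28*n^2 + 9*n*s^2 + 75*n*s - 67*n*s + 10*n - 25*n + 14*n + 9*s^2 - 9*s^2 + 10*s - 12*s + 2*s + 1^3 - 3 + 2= 14*n^3 - 5*n^2 + 9*n*s^2 - n + s*(65*n^2 + 8*n)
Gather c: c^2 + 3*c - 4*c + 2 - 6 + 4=c^2 - c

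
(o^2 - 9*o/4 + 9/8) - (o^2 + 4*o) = 9/8 - 25*o/4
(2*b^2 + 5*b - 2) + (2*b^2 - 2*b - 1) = 4*b^2 + 3*b - 3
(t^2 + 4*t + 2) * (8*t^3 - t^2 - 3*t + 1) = 8*t^5 + 31*t^4 + 9*t^3 - 13*t^2 - 2*t + 2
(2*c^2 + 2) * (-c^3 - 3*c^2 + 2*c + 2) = -2*c^5 - 6*c^4 + 2*c^3 - 2*c^2 + 4*c + 4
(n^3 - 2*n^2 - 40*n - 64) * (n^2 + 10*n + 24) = n^5 + 8*n^4 - 36*n^3 - 512*n^2 - 1600*n - 1536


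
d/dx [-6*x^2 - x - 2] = -12*x - 1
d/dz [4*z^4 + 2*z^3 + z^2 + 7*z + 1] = 16*z^3 + 6*z^2 + 2*z + 7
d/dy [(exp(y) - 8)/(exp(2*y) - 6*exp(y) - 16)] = -exp(y)/(exp(2*y) + 4*exp(y) + 4)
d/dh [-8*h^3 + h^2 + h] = -24*h^2 + 2*h + 1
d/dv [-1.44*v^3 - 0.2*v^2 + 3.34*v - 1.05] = -4.32*v^2 - 0.4*v + 3.34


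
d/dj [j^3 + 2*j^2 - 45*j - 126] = 3*j^2 + 4*j - 45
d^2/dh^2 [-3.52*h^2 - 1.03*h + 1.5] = -7.04000000000000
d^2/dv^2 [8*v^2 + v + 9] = 16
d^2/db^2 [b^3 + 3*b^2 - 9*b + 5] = 6*b + 6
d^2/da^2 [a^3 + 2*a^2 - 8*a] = 6*a + 4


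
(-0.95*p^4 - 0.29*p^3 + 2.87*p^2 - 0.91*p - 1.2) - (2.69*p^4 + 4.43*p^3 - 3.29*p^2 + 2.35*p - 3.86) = -3.64*p^4 - 4.72*p^3 + 6.16*p^2 - 3.26*p + 2.66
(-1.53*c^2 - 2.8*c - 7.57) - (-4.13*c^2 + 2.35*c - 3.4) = 2.6*c^2 - 5.15*c - 4.17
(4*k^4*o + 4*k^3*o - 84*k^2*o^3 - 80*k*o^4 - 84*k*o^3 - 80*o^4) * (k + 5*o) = 4*k^5*o + 20*k^4*o^2 + 4*k^4*o - 84*k^3*o^3 + 20*k^3*o^2 - 500*k^2*o^4 - 84*k^2*o^3 - 400*k*o^5 - 500*k*o^4 - 400*o^5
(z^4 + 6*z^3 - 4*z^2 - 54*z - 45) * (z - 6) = z^5 - 40*z^3 - 30*z^2 + 279*z + 270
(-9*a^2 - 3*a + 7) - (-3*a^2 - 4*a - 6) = -6*a^2 + a + 13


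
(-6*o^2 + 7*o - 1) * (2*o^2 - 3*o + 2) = -12*o^4 + 32*o^3 - 35*o^2 + 17*o - 2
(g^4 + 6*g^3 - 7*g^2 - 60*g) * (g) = g^5 + 6*g^4 - 7*g^3 - 60*g^2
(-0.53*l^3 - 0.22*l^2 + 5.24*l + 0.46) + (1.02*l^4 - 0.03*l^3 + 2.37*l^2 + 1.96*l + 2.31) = 1.02*l^4 - 0.56*l^3 + 2.15*l^2 + 7.2*l + 2.77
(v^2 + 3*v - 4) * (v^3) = v^5 + 3*v^4 - 4*v^3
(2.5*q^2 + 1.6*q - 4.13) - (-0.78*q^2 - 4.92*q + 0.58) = 3.28*q^2 + 6.52*q - 4.71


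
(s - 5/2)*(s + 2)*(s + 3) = s^3 + 5*s^2/2 - 13*s/2 - 15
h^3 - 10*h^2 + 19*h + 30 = (h - 6)*(h - 5)*(h + 1)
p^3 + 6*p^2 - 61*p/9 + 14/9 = (p - 2/3)*(p - 1/3)*(p + 7)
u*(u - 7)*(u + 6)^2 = u^4 + 5*u^3 - 48*u^2 - 252*u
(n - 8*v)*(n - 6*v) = n^2 - 14*n*v + 48*v^2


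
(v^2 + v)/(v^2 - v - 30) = v*(v + 1)/(v^2 - v - 30)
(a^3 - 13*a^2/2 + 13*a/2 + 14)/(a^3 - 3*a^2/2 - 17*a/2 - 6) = (2*a - 7)/(2*a + 3)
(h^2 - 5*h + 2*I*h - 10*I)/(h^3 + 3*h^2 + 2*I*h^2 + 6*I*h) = (h - 5)/(h*(h + 3))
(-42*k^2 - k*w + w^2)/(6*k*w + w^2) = (-7*k + w)/w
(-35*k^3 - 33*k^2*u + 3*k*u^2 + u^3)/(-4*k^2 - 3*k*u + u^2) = (-35*k^2 + 2*k*u + u^2)/(-4*k + u)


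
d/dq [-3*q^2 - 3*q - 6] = -6*q - 3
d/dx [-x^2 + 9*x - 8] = 9 - 2*x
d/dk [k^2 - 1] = 2*k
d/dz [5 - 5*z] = -5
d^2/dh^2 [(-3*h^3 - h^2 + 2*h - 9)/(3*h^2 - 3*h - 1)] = 2*(-27*h^3 - 279*h^2 + 252*h - 115)/(27*h^6 - 81*h^5 + 54*h^4 + 27*h^3 - 18*h^2 - 9*h - 1)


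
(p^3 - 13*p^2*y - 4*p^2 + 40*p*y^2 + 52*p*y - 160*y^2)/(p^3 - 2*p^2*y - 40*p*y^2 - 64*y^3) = (p^2 - 5*p*y - 4*p + 20*y)/(p^2 + 6*p*y + 8*y^2)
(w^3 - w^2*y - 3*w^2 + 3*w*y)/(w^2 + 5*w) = (w^2 - w*y - 3*w + 3*y)/(w + 5)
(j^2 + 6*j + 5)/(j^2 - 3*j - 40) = (j + 1)/(j - 8)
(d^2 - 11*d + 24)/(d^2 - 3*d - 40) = (d - 3)/(d + 5)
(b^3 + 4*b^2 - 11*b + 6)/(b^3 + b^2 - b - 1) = (b^2 + 5*b - 6)/(b^2 + 2*b + 1)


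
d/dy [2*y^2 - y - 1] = 4*y - 1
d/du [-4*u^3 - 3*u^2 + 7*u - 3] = -12*u^2 - 6*u + 7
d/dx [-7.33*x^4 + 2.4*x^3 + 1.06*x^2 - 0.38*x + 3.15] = -29.32*x^3 + 7.2*x^2 + 2.12*x - 0.38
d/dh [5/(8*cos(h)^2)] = 5*sin(h)/(4*cos(h)^3)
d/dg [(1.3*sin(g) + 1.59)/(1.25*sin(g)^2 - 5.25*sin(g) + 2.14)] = (-1.625*sin(g)^2 - 3.975*sin(g) + 11.1295)*cos(g)/(1.5625*sin(g)^4 - 13.125*sin(g)^3 + 32.9125*sin(g)^2 - 22.47*sin(g) + 4.5796)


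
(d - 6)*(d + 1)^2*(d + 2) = d^4 - 2*d^3 - 19*d^2 - 28*d - 12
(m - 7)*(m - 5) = m^2 - 12*m + 35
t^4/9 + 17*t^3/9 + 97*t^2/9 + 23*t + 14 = (t/3 + 1/3)*(t/3 + 1)*(t + 6)*(t + 7)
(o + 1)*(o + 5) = o^2 + 6*o + 5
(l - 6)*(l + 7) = l^2 + l - 42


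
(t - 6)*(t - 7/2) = t^2 - 19*t/2 + 21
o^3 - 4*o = o*(o - 2)*(o + 2)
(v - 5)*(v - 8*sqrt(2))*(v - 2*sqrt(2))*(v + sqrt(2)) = v^4 - 9*sqrt(2)*v^3 - 5*v^3 + 12*v^2 + 45*sqrt(2)*v^2 - 60*v + 32*sqrt(2)*v - 160*sqrt(2)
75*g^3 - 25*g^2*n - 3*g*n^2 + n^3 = (-5*g + n)*(-3*g + n)*(5*g + n)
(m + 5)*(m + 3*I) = m^2 + 5*m + 3*I*m + 15*I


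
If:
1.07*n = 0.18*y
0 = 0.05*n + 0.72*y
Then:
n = 0.00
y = 0.00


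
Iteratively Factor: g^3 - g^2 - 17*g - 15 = (g + 3)*(g^2 - 4*g - 5) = (g - 5)*(g + 3)*(g + 1)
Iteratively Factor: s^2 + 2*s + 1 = (s + 1)*(s + 1)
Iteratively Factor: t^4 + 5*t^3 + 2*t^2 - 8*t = (t - 1)*(t^3 + 6*t^2 + 8*t) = t*(t - 1)*(t^2 + 6*t + 8) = t*(t - 1)*(t + 4)*(t + 2)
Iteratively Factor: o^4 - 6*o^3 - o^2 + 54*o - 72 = (o - 3)*(o^3 - 3*o^2 - 10*o + 24) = (o - 3)*(o - 2)*(o^2 - o - 12) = (o - 4)*(o - 3)*(o - 2)*(o + 3)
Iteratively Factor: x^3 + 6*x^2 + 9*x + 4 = (x + 1)*(x^2 + 5*x + 4) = (x + 1)^2*(x + 4)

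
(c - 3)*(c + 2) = c^2 - c - 6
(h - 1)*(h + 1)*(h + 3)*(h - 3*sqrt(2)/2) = h^4 - 3*sqrt(2)*h^3/2 + 3*h^3 - 9*sqrt(2)*h^2/2 - h^2 - 3*h + 3*sqrt(2)*h/2 + 9*sqrt(2)/2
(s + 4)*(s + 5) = s^2 + 9*s + 20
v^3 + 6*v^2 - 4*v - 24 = (v - 2)*(v + 2)*(v + 6)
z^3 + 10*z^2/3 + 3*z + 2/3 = (z + 1/3)*(z + 1)*(z + 2)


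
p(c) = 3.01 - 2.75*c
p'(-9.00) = -2.75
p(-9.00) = 27.76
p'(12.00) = -2.75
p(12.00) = -29.99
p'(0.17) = -2.75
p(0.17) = 2.54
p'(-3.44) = -2.75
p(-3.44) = 12.47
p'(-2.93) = -2.75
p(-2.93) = 11.07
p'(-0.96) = -2.75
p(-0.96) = 5.65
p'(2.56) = -2.75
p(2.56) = -4.03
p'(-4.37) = -2.75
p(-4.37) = 15.03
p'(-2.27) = -2.75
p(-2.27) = 9.25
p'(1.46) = -2.75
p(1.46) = -1.00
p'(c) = -2.75000000000000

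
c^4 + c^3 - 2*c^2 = c^2*(c - 1)*(c + 2)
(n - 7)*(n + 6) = n^2 - n - 42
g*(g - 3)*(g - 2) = g^3 - 5*g^2 + 6*g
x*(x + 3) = x^2 + 3*x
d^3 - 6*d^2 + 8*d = d*(d - 4)*(d - 2)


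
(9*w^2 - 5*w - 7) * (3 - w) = -9*w^3 + 32*w^2 - 8*w - 21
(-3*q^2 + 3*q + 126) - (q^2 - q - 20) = -4*q^2 + 4*q + 146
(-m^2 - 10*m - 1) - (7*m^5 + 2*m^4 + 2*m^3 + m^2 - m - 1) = -7*m^5 - 2*m^4 - 2*m^3 - 2*m^2 - 9*m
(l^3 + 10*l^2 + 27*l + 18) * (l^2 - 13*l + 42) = l^5 - 3*l^4 - 61*l^3 + 87*l^2 + 900*l + 756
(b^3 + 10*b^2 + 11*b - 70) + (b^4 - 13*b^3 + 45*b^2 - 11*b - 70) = b^4 - 12*b^3 + 55*b^2 - 140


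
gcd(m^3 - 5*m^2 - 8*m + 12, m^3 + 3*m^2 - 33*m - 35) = 1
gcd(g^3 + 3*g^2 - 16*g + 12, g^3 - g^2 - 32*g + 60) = g^2 + 4*g - 12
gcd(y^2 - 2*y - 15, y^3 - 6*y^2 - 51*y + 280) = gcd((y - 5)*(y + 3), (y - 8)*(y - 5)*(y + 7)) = y - 5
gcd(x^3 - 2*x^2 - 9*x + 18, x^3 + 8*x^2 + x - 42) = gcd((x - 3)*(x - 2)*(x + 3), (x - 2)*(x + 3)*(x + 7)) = x^2 + x - 6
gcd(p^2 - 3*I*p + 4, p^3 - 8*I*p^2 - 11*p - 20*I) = p^2 - 3*I*p + 4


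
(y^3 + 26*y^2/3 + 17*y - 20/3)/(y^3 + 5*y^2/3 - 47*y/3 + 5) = (y + 4)/(y - 3)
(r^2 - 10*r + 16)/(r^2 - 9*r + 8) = (r - 2)/(r - 1)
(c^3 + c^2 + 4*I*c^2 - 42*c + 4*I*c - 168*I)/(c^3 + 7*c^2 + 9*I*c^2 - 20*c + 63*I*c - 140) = (c - 6)/(c + 5*I)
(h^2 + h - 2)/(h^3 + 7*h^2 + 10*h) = (h - 1)/(h*(h + 5))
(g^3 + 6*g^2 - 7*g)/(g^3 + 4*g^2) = (g^2 + 6*g - 7)/(g*(g + 4))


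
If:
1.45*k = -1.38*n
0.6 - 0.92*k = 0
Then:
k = 0.65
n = -0.69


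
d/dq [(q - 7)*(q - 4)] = 2*q - 11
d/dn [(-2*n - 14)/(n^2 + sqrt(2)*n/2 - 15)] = 4*(-2*n^2 - sqrt(2)*n + (n + 7)*(4*n + sqrt(2)) + 30)/(2*n^2 + sqrt(2)*n - 30)^2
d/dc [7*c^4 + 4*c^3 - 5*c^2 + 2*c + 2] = 28*c^3 + 12*c^2 - 10*c + 2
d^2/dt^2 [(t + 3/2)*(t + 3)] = 2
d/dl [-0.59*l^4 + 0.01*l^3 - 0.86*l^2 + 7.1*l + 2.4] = -2.36*l^3 + 0.03*l^2 - 1.72*l + 7.1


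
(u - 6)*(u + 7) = u^2 + u - 42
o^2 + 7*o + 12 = (o + 3)*(o + 4)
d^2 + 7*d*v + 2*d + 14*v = (d + 2)*(d + 7*v)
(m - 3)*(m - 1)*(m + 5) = m^3 + m^2 - 17*m + 15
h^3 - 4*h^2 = h^2*(h - 4)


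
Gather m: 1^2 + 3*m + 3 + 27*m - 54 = 30*m - 50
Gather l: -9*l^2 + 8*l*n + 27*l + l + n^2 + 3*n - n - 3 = -9*l^2 + l*(8*n + 28) + n^2 + 2*n - 3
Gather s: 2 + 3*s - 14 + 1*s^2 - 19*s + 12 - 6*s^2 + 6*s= -5*s^2 - 10*s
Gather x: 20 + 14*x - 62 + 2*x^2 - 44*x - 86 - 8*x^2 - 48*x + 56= -6*x^2 - 78*x - 72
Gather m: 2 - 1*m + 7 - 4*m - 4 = 5 - 5*m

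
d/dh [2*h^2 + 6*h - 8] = 4*h + 6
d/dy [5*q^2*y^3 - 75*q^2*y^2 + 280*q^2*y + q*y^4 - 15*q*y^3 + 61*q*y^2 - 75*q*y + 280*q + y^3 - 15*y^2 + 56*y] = 15*q^2*y^2 - 150*q^2*y + 280*q^2 + 4*q*y^3 - 45*q*y^2 + 122*q*y - 75*q + 3*y^2 - 30*y + 56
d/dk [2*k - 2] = 2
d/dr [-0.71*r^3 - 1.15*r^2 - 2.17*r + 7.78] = -2.13*r^2 - 2.3*r - 2.17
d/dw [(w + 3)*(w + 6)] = 2*w + 9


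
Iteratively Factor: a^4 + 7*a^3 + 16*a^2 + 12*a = (a + 2)*(a^3 + 5*a^2 + 6*a) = a*(a + 2)*(a^2 + 5*a + 6) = a*(a + 2)^2*(a + 3)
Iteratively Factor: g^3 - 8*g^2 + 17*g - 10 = (g - 2)*(g^2 - 6*g + 5) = (g - 5)*(g - 2)*(g - 1)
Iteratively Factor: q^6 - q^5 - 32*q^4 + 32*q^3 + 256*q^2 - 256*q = (q)*(q^5 - q^4 - 32*q^3 + 32*q^2 + 256*q - 256) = q*(q - 1)*(q^4 - 32*q^2 + 256) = q*(q - 1)*(q + 4)*(q^3 - 4*q^2 - 16*q + 64) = q*(q - 4)*(q - 1)*(q + 4)*(q^2 - 16) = q*(q - 4)^2*(q - 1)*(q + 4)*(q + 4)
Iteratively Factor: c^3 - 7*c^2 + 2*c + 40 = (c + 2)*(c^2 - 9*c + 20) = (c - 5)*(c + 2)*(c - 4)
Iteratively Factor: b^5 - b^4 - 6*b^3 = (b)*(b^4 - b^3 - 6*b^2) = b^2*(b^3 - b^2 - 6*b) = b^3*(b^2 - b - 6) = b^3*(b - 3)*(b + 2)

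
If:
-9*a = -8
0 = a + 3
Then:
No Solution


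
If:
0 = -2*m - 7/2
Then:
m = -7/4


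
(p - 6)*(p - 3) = p^2 - 9*p + 18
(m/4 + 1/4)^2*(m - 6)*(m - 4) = m^4/16 - m^3/2 + 5*m^2/16 + 19*m/8 + 3/2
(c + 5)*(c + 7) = c^2 + 12*c + 35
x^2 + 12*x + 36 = (x + 6)^2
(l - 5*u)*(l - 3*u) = l^2 - 8*l*u + 15*u^2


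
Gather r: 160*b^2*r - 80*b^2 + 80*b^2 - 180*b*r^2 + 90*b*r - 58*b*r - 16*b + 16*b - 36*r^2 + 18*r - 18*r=r^2*(-180*b - 36) + r*(160*b^2 + 32*b)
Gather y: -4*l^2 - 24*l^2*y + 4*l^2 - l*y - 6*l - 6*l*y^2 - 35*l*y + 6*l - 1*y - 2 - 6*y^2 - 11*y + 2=y^2*(-6*l - 6) + y*(-24*l^2 - 36*l - 12)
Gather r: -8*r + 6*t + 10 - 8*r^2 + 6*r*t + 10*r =-8*r^2 + r*(6*t + 2) + 6*t + 10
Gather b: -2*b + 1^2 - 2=-2*b - 1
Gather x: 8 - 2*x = 8 - 2*x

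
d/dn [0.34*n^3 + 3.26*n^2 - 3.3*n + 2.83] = 1.02*n^2 + 6.52*n - 3.3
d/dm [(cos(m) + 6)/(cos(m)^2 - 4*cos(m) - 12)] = (cos(m)^2 + 12*cos(m) - 12)*sin(m)/(sin(m)^2 + 4*cos(m) + 11)^2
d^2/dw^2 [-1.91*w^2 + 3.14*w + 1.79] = -3.82000000000000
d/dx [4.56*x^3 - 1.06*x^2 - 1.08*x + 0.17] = 13.68*x^2 - 2.12*x - 1.08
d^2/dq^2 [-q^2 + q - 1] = -2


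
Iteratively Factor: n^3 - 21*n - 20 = (n - 5)*(n^2 + 5*n + 4) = (n - 5)*(n + 1)*(n + 4)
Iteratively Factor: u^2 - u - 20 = (u + 4)*(u - 5)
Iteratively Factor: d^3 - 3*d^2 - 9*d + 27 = (d + 3)*(d^2 - 6*d + 9) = (d - 3)*(d + 3)*(d - 3)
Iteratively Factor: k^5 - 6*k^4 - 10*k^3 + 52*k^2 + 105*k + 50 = (k + 2)*(k^4 - 8*k^3 + 6*k^2 + 40*k + 25) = (k + 1)*(k + 2)*(k^3 - 9*k^2 + 15*k + 25) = (k - 5)*(k + 1)*(k + 2)*(k^2 - 4*k - 5) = (k - 5)^2*(k + 1)*(k + 2)*(k + 1)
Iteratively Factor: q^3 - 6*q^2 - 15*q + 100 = (q - 5)*(q^2 - q - 20) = (q - 5)^2*(q + 4)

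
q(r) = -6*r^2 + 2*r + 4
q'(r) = 2 - 12*r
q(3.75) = -72.88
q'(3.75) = -43.00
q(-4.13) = -106.60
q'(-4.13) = 51.56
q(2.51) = -28.78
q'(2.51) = -28.12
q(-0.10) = 3.74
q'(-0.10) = 3.20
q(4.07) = -87.25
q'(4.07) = -46.84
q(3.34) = -56.25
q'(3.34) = -38.08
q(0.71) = 2.40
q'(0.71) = -6.52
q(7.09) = -283.43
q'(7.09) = -83.08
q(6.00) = -200.00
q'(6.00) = -70.00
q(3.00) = -44.00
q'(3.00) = -34.00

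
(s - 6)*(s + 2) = s^2 - 4*s - 12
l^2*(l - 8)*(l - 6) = l^4 - 14*l^3 + 48*l^2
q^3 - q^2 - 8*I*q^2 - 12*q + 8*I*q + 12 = (q - 1)*(q - 6*I)*(q - 2*I)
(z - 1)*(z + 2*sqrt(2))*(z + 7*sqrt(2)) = z^3 - z^2 + 9*sqrt(2)*z^2 - 9*sqrt(2)*z + 28*z - 28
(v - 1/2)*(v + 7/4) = v^2 + 5*v/4 - 7/8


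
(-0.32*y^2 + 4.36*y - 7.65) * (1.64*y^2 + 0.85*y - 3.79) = -0.5248*y^4 + 6.8784*y^3 - 7.6272*y^2 - 23.0269*y + 28.9935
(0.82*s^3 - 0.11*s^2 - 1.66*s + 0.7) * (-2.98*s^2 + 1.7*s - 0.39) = -2.4436*s^5 + 1.7218*s^4 + 4.44*s^3 - 4.8651*s^2 + 1.8374*s - 0.273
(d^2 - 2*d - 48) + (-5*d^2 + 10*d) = -4*d^2 + 8*d - 48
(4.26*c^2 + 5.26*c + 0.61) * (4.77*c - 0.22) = 20.3202*c^3 + 24.153*c^2 + 1.7525*c - 0.1342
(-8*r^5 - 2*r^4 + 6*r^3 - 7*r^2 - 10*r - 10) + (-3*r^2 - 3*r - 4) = -8*r^5 - 2*r^4 + 6*r^3 - 10*r^2 - 13*r - 14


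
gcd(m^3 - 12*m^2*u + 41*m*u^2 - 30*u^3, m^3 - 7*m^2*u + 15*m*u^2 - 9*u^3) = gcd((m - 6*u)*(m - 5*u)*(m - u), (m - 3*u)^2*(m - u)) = -m + u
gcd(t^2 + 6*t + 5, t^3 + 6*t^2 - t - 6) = t + 1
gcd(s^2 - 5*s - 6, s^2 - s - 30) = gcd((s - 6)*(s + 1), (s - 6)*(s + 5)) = s - 6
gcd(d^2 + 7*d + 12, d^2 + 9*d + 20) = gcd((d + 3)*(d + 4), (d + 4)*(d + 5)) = d + 4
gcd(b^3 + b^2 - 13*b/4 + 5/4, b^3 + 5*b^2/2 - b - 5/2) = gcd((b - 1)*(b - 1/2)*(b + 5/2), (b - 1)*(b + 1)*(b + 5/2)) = b^2 + 3*b/2 - 5/2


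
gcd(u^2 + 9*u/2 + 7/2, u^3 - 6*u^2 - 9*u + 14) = 1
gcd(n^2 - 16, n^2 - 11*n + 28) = n - 4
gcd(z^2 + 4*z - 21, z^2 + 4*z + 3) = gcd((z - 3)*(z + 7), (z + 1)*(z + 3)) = 1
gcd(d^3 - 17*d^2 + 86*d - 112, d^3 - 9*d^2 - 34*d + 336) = d^2 - 15*d + 56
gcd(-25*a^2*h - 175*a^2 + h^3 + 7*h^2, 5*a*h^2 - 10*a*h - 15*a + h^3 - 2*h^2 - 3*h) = 5*a + h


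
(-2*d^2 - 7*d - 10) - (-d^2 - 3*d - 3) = -d^2 - 4*d - 7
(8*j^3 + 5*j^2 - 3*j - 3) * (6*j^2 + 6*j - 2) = 48*j^5 + 78*j^4 - 4*j^3 - 46*j^2 - 12*j + 6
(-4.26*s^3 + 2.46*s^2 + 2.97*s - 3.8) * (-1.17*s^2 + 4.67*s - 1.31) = 4.9842*s^5 - 22.7724*s^4 + 13.5939*s^3 + 15.0933*s^2 - 21.6367*s + 4.978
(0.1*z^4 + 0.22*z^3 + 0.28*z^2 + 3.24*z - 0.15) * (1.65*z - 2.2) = 0.165*z^5 + 0.143*z^4 - 0.022*z^3 + 4.73*z^2 - 7.3755*z + 0.33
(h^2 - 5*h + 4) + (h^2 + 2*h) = 2*h^2 - 3*h + 4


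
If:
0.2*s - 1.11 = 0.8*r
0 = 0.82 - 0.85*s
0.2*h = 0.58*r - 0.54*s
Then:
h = -5.93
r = -1.15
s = 0.96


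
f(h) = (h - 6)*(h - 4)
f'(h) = 2*h - 10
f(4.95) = -1.00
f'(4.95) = -0.10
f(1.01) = 14.92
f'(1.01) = -7.98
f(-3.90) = 78.21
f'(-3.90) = -17.80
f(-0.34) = 27.52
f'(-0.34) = -10.68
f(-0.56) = 29.91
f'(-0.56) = -11.12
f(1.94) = 8.36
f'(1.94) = -6.12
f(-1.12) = 36.45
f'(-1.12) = -12.24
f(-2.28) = 52.00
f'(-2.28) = -14.56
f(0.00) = 24.00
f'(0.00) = -10.00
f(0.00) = 24.00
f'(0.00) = -10.00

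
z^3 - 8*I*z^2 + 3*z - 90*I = (z - 6*I)*(z - 5*I)*(z + 3*I)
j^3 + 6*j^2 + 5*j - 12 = (j - 1)*(j + 3)*(j + 4)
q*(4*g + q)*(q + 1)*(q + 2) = 4*g*q^3 + 12*g*q^2 + 8*g*q + q^4 + 3*q^3 + 2*q^2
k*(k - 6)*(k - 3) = k^3 - 9*k^2 + 18*k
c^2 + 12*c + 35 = (c + 5)*(c + 7)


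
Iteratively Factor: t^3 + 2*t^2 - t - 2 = (t - 1)*(t^2 + 3*t + 2) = (t - 1)*(t + 2)*(t + 1)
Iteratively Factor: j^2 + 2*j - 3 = (j + 3)*(j - 1)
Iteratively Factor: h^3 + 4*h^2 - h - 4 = (h - 1)*(h^2 + 5*h + 4) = (h - 1)*(h + 4)*(h + 1)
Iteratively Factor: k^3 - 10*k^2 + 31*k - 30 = (k - 2)*(k^2 - 8*k + 15) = (k - 3)*(k - 2)*(k - 5)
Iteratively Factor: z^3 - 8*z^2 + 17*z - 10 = (z - 5)*(z^2 - 3*z + 2) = (z - 5)*(z - 2)*(z - 1)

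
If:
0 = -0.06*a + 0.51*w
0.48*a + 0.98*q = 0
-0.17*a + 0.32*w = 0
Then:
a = 0.00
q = 0.00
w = 0.00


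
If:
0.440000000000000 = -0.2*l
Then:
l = -2.20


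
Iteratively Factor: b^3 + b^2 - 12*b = (b)*(b^2 + b - 12) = b*(b + 4)*(b - 3)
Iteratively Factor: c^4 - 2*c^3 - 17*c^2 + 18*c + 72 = (c + 3)*(c^3 - 5*c^2 - 2*c + 24) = (c - 3)*(c + 3)*(c^2 - 2*c - 8) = (c - 3)*(c + 2)*(c + 3)*(c - 4)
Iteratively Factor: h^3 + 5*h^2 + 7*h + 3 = (h + 1)*(h^2 + 4*h + 3) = (h + 1)*(h + 3)*(h + 1)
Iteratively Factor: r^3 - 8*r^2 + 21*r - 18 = (r - 3)*(r^2 - 5*r + 6) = (r - 3)*(r - 2)*(r - 3)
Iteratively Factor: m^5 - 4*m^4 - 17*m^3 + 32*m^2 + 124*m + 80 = (m - 4)*(m^4 - 17*m^2 - 36*m - 20) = (m - 4)*(m + 2)*(m^3 - 2*m^2 - 13*m - 10) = (m - 4)*(m + 1)*(m + 2)*(m^2 - 3*m - 10) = (m - 4)*(m + 1)*(m + 2)^2*(m - 5)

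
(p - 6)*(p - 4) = p^2 - 10*p + 24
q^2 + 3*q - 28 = (q - 4)*(q + 7)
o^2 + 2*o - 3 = (o - 1)*(o + 3)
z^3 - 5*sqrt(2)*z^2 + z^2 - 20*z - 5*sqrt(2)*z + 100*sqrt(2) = (z - 4)*(z + 5)*(z - 5*sqrt(2))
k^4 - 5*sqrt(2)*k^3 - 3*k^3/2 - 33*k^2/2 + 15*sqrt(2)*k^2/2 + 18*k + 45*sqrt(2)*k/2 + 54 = (k - 3)*(k + 3/2)*(k - 6*sqrt(2))*(k + sqrt(2))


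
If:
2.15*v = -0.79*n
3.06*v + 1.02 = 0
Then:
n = 0.91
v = -0.33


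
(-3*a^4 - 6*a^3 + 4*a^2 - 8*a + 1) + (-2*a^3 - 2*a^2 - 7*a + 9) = -3*a^4 - 8*a^3 + 2*a^2 - 15*a + 10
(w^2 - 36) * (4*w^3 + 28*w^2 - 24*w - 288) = 4*w^5 + 28*w^4 - 168*w^3 - 1296*w^2 + 864*w + 10368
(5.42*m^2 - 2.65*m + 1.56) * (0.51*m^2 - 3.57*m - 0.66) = 2.7642*m^4 - 20.7009*m^3 + 6.6789*m^2 - 3.8202*m - 1.0296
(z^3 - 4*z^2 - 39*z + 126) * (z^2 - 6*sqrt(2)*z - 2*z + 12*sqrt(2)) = z^5 - 6*sqrt(2)*z^4 - 6*z^4 - 31*z^3 + 36*sqrt(2)*z^3 + 204*z^2 + 186*sqrt(2)*z^2 - 1224*sqrt(2)*z - 252*z + 1512*sqrt(2)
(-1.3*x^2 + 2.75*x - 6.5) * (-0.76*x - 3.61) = 0.988*x^3 + 2.603*x^2 - 4.9875*x + 23.465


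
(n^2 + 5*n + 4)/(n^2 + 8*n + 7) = (n + 4)/(n + 7)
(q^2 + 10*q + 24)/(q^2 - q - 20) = (q + 6)/(q - 5)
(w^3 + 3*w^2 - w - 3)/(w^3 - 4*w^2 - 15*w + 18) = (w + 1)/(w - 6)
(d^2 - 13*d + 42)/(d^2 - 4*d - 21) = (d - 6)/(d + 3)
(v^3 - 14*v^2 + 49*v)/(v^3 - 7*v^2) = (v - 7)/v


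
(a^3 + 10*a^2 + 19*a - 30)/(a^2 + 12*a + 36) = (a^2 + 4*a - 5)/(a + 6)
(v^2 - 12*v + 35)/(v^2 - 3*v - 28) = (v - 5)/(v + 4)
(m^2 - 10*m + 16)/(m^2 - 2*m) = (m - 8)/m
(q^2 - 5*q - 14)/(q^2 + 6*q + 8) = (q - 7)/(q + 4)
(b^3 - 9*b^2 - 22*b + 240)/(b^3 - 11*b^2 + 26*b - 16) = (b^2 - b - 30)/(b^2 - 3*b + 2)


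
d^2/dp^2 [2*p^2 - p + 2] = 4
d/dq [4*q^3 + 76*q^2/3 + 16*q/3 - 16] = 12*q^2 + 152*q/3 + 16/3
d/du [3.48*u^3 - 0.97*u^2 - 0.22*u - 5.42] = 10.44*u^2 - 1.94*u - 0.22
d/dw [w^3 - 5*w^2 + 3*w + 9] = 3*w^2 - 10*w + 3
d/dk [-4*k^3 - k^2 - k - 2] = -12*k^2 - 2*k - 1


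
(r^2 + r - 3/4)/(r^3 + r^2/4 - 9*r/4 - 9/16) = 4*(2*r - 1)/(8*r^2 - 10*r - 3)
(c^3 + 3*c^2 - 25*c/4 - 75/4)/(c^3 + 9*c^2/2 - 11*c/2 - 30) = (c + 5/2)/(c + 4)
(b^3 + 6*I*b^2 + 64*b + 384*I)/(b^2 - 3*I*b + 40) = (b^2 + 14*I*b - 48)/(b + 5*I)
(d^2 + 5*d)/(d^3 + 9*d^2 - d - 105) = d/(d^2 + 4*d - 21)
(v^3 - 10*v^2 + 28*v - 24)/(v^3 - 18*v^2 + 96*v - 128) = (v^2 - 8*v + 12)/(v^2 - 16*v + 64)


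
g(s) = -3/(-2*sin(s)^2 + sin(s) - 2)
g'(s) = -3*(4*sin(s)*cos(s) - cos(s))/(-2*sin(s)^2 + sin(s) - 2)^2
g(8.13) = 1.04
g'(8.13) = 0.28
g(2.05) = 1.12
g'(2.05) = 0.49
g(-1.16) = 0.65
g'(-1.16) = 0.26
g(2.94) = 1.60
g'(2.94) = -0.17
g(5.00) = 0.63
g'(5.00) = 0.18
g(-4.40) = 1.05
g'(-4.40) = 0.32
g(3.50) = 1.16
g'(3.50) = -1.00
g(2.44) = 1.37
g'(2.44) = 0.76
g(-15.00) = 0.86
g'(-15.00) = -0.67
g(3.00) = 1.58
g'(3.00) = -0.36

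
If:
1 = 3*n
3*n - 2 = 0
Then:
No Solution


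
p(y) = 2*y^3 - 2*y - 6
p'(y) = 6*y^2 - 2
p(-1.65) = -11.68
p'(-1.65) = 14.34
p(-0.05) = -5.90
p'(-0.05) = -1.98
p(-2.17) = -22.10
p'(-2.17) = 26.25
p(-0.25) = -5.53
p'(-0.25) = -1.62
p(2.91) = 37.46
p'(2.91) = 48.81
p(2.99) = 41.48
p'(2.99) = 51.64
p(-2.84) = -46.13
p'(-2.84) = 46.39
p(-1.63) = -11.40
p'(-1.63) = 13.94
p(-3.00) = -54.00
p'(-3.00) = 52.00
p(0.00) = -6.00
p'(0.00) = -2.00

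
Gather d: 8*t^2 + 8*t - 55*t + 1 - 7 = 8*t^2 - 47*t - 6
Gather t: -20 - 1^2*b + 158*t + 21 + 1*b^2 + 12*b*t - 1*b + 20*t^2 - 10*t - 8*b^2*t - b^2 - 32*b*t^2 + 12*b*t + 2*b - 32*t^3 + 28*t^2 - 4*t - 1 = -32*t^3 + t^2*(48 - 32*b) + t*(-8*b^2 + 24*b + 144)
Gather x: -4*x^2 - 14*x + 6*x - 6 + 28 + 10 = -4*x^2 - 8*x + 32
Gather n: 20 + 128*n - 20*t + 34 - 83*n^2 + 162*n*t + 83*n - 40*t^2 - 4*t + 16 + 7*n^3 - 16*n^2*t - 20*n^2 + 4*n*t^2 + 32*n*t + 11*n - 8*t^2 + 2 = 7*n^3 + n^2*(-16*t - 103) + n*(4*t^2 + 194*t + 222) - 48*t^2 - 24*t + 72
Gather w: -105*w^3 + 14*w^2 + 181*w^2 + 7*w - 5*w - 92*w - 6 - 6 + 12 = -105*w^3 + 195*w^2 - 90*w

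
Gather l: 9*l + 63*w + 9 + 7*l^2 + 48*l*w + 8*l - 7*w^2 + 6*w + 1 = 7*l^2 + l*(48*w + 17) - 7*w^2 + 69*w + 10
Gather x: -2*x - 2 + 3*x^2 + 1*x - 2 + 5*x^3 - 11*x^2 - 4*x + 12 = 5*x^3 - 8*x^2 - 5*x + 8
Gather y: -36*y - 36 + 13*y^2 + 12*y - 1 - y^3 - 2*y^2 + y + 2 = -y^3 + 11*y^2 - 23*y - 35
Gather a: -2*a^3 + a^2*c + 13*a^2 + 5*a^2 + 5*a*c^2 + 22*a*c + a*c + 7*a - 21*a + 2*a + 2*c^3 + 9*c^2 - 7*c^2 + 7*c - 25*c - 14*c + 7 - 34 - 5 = -2*a^3 + a^2*(c + 18) + a*(5*c^2 + 23*c - 12) + 2*c^3 + 2*c^2 - 32*c - 32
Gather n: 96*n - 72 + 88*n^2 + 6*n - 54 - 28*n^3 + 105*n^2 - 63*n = -28*n^3 + 193*n^2 + 39*n - 126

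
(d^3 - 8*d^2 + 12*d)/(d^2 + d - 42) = d*(d - 2)/(d + 7)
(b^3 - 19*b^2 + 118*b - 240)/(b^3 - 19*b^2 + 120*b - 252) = (b^2 - 13*b + 40)/(b^2 - 13*b + 42)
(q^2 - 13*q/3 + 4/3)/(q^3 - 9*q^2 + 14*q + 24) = (q - 1/3)/(q^2 - 5*q - 6)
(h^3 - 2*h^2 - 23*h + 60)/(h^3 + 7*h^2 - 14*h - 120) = (h - 3)/(h + 6)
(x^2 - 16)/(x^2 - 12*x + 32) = (x + 4)/(x - 8)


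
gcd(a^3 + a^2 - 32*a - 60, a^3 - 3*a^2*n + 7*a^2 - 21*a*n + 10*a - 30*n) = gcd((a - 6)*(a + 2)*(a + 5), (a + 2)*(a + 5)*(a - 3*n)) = a^2 + 7*a + 10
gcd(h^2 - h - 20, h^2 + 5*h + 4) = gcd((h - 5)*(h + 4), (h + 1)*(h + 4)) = h + 4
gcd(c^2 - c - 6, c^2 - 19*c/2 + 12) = 1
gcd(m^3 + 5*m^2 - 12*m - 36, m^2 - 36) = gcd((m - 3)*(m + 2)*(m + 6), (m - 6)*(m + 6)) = m + 6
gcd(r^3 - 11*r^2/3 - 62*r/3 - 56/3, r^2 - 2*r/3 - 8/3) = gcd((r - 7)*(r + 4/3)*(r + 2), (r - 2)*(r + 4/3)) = r + 4/3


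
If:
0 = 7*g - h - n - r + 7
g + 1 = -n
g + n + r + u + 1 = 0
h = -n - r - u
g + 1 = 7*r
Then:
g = -1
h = 0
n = 0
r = 0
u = 0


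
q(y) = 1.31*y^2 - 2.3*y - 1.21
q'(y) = 2.62*y - 2.3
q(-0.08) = -1.02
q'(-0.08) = -2.51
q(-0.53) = 0.38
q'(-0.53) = -3.69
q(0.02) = -1.26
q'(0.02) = -2.25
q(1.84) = -1.01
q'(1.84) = 2.52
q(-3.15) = 19.03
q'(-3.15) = -10.55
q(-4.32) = 33.17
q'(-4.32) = -13.62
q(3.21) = 4.91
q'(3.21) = 6.11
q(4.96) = 19.61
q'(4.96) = 10.70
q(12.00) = 159.83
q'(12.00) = 29.14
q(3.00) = 3.68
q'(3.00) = 5.56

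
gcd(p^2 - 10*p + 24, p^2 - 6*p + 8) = p - 4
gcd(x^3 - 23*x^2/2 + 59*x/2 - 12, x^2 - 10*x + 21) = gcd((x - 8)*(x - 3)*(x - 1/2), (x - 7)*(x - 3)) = x - 3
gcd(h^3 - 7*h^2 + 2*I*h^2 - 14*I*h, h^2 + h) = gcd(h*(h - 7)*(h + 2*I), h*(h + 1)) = h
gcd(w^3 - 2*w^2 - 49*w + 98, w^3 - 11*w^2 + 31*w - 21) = w - 7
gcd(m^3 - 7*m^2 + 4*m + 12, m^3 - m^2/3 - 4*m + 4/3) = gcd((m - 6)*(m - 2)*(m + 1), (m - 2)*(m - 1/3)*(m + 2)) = m - 2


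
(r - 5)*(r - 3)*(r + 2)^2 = r^4 - 4*r^3 - 13*r^2 + 28*r + 60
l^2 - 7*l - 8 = (l - 8)*(l + 1)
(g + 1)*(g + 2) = g^2 + 3*g + 2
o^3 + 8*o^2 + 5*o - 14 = (o - 1)*(o + 2)*(o + 7)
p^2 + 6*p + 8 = (p + 2)*(p + 4)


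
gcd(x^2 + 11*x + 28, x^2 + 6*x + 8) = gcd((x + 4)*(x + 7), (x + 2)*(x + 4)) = x + 4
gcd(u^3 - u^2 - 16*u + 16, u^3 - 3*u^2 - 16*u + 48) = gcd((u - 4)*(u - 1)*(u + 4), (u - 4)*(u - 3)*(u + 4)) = u^2 - 16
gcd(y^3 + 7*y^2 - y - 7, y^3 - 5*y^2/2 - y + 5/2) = y^2 - 1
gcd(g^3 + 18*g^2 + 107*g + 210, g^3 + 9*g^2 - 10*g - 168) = g^2 + 13*g + 42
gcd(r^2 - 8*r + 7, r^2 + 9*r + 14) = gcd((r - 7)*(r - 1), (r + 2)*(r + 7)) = 1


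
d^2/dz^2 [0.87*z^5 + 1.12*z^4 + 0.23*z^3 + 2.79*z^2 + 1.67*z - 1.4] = 17.4*z^3 + 13.44*z^2 + 1.38*z + 5.58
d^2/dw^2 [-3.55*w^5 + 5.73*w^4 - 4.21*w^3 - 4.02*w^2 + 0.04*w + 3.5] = -71.0*w^3 + 68.76*w^2 - 25.26*w - 8.04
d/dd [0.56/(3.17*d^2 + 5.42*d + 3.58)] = (-3.5504*d - 3.0352)/(3.17*d^2 + 5.42*d + 3.58)^2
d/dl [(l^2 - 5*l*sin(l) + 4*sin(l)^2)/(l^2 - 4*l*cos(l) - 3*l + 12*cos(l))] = ((l^2 - 5*l*sin(l) + 4*sin(l)^2)*(-4*l*sin(l) - 2*l + 12*sin(l) + 4*cos(l) + 3) + (l^2 - 4*l*cos(l) - 3*l + 12*cos(l))*(-5*l*cos(l) + 2*l - 5*sin(l) + 4*sin(2*l)))/((l - 3)^2*(l - 4*cos(l))^2)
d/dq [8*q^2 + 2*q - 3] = 16*q + 2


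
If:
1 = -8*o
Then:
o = -1/8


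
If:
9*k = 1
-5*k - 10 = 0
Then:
No Solution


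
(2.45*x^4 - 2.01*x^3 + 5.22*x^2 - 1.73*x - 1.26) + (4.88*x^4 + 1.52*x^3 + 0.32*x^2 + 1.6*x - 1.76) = 7.33*x^4 - 0.49*x^3 + 5.54*x^2 - 0.13*x - 3.02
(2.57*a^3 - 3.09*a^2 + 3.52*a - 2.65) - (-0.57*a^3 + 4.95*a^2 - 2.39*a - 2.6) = 3.14*a^3 - 8.04*a^2 + 5.91*a - 0.0499999999999998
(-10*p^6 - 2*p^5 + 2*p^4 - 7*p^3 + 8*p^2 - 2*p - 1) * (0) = 0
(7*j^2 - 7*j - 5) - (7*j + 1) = 7*j^2 - 14*j - 6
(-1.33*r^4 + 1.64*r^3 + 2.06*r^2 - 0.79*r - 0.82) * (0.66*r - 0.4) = -0.8778*r^5 + 1.6144*r^4 + 0.7036*r^3 - 1.3454*r^2 - 0.2252*r + 0.328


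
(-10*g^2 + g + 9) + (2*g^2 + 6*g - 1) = -8*g^2 + 7*g + 8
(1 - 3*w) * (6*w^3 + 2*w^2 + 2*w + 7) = -18*w^4 - 4*w^2 - 19*w + 7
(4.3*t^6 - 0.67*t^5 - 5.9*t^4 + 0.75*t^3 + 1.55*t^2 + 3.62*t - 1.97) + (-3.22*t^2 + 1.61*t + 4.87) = 4.3*t^6 - 0.67*t^5 - 5.9*t^4 + 0.75*t^3 - 1.67*t^2 + 5.23*t + 2.9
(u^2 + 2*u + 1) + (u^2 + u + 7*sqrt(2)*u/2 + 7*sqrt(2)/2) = 2*u^2 + 3*u + 7*sqrt(2)*u/2 + 1 + 7*sqrt(2)/2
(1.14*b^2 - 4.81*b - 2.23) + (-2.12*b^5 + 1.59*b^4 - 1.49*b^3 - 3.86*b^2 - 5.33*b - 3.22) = -2.12*b^5 + 1.59*b^4 - 1.49*b^3 - 2.72*b^2 - 10.14*b - 5.45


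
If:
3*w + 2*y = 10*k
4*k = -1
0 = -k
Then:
No Solution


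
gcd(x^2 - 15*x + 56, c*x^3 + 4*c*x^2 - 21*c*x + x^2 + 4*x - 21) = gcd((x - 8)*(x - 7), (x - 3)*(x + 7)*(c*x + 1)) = 1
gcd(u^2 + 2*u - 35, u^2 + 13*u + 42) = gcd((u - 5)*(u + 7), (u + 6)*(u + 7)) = u + 7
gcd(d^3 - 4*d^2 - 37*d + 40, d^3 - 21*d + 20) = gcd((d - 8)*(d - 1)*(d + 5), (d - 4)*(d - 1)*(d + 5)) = d^2 + 4*d - 5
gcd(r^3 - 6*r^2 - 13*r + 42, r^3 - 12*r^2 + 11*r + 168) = r^2 - 4*r - 21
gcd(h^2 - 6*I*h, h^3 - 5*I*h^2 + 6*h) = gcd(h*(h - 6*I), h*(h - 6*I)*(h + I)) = h^2 - 6*I*h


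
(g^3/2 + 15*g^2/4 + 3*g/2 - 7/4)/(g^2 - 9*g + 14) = (2*g^3 + 15*g^2 + 6*g - 7)/(4*(g^2 - 9*g + 14))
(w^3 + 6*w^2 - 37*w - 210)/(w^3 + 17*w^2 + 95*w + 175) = (w - 6)/(w + 5)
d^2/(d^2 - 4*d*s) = d/(d - 4*s)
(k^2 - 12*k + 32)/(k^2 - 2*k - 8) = (k - 8)/(k + 2)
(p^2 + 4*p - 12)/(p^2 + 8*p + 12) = (p - 2)/(p + 2)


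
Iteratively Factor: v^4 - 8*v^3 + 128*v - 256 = (v - 4)*(v^3 - 4*v^2 - 16*v + 64) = (v - 4)*(v + 4)*(v^2 - 8*v + 16) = (v - 4)^2*(v + 4)*(v - 4)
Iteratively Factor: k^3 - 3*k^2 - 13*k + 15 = (k + 3)*(k^2 - 6*k + 5) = (k - 1)*(k + 3)*(k - 5)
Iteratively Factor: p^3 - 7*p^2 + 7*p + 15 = (p - 5)*(p^2 - 2*p - 3) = (p - 5)*(p + 1)*(p - 3)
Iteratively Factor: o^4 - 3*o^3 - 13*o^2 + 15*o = (o - 1)*(o^3 - 2*o^2 - 15*o) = (o - 1)*(o + 3)*(o^2 - 5*o) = o*(o - 1)*(o + 3)*(o - 5)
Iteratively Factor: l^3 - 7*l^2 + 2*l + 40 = (l - 5)*(l^2 - 2*l - 8) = (l - 5)*(l + 2)*(l - 4)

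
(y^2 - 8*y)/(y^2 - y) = (y - 8)/(y - 1)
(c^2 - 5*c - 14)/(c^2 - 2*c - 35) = (c + 2)/(c + 5)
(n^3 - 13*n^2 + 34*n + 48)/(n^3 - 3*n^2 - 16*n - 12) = (n - 8)/(n + 2)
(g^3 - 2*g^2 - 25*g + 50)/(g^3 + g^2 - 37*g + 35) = (g^2 + 3*g - 10)/(g^2 + 6*g - 7)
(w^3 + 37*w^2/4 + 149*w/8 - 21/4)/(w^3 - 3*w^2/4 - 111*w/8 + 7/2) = (w + 6)/(w - 4)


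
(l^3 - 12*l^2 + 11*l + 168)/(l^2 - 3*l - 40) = (l^2 - 4*l - 21)/(l + 5)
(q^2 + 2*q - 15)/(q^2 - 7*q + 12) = (q + 5)/(q - 4)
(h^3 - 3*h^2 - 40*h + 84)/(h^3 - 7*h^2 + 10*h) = (h^2 - h - 42)/(h*(h - 5))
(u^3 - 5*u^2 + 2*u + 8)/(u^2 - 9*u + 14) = (u^2 - 3*u - 4)/(u - 7)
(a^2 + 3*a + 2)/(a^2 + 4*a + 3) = (a + 2)/(a + 3)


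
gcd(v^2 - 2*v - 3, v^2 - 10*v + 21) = v - 3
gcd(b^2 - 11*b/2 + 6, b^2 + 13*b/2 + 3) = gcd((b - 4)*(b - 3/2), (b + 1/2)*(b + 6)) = 1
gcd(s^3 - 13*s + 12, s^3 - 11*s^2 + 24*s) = s - 3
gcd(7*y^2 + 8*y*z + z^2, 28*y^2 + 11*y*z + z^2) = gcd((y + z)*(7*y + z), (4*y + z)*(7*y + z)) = 7*y + z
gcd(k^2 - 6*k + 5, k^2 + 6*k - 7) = k - 1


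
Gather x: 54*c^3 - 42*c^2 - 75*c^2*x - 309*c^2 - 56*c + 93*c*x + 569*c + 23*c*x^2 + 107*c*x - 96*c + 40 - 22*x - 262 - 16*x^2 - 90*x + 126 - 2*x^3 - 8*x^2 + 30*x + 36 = 54*c^3 - 351*c^2 + 417*c - 2*x^3 + x^2*(23*c - 24) + x*(-75*c^2 + 200*c - 82) - 60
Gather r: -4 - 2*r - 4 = -2*r - 8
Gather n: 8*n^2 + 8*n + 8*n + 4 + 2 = 8*n^2 + 16*n + 6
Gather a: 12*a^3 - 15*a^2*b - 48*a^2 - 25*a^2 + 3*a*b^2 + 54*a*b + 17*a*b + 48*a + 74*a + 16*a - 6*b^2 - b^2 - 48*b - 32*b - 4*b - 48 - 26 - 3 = 12*a^3 + a^2*(-15*b - 73) + a*(3*b^2 + 71*b + 138) - 7*b^2 - 84*b - 77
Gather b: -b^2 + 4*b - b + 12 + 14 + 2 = -b^2 + 3*b + 28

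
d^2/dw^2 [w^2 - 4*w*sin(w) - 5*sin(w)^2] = 4*w*sin(w) + 20*sin(w)^2 - 8*cos(w) - 8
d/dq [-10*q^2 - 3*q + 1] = -20*q - 3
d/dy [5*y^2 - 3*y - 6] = 10*y - 3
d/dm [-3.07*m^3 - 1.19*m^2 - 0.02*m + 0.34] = -9.21*m^2 - 2.38*m - 0.02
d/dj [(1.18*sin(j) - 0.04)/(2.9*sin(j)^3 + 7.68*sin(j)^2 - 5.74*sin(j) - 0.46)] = (-6.844*sin(j)^3 - 8.7144*sin(j)^2 + 0.6144*sin(j) - 0.7724)*cos(j)/(8.41*sin(j)^6 + 44.544*sin(j)^5 + 25.6904*sin(j)^4 - 90.8344*sin(j)^3 + 25.882*sin(j)^2 + 5.2808*sin(j) + 0.2116)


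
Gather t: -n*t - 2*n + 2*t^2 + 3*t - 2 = -2*n + 2*t^2 + t*(3 - n) - 2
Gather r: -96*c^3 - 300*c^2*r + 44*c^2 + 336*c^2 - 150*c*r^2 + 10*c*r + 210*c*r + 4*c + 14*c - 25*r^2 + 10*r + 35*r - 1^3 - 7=-96*c^3 + 380*c^2 + 18*c + r^2*(-150*c - 25) + r*(-300*c^2 + 220*c + 45) - 8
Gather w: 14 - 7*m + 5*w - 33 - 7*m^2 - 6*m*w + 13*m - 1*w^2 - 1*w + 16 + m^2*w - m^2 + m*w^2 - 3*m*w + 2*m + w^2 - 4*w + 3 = -8*m^2 + m*w^2 + 8*m + w*(m^2 - 9*m)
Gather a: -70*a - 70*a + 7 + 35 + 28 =70 - 140*a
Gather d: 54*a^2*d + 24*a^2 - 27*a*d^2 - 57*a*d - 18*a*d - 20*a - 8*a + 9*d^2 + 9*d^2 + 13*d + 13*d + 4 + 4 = 24*a^2 - 28*a + d^2*(18 - 27*a) + d*(54*a^2 - 75*a + 26) + 8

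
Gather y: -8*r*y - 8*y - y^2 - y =-y^2 + y*(-8*r - 9)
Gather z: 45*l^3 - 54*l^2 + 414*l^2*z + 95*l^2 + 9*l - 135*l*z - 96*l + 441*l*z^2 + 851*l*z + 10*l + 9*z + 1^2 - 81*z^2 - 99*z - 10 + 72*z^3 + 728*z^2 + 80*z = 45*l^3 + 41*l^2 - 77*l + 72*z^3 + z^2*(441*l + 647) + z*(414*l^2 + 716*l - 10) - 9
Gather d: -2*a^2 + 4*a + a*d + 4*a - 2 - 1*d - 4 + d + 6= -2*a^2 + a*d + 8*a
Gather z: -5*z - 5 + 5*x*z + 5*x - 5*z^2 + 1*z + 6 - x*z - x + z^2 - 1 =4*x - 4*z^2 + z*(4*x - 4)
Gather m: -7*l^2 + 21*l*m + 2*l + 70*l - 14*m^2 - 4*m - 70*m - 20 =-7*l^2 + 72*l - 14*m^2 + m*(21*l - 74) - 20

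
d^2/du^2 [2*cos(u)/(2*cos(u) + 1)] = 2*(-cos(u) + cos(2*u) - 3)/(2*cos(u) + 1)^3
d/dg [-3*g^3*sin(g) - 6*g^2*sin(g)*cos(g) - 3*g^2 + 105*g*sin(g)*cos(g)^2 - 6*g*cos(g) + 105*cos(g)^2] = -3*g^3*cos(g) - 9*g^2*sin(g) - 6*g^2*cos(2*g) + 6*g*sin(g) - 6*g*sin(2*g) + 105*g*cos(g)/4 + 315*g*cos(3*g)/4 - 6*g + 105*sin(g)/4 - 105*sin(2*g) + 105*sin(3*g)/4 - 6*cos(g)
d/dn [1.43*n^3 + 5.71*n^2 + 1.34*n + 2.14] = 4.29*n^2 + 11.42*n + 1.34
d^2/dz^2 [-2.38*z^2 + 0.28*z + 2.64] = -4.76000000000000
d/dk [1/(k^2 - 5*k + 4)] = (5 - 2*k)/(k^2 - 5*k + 4)^2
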